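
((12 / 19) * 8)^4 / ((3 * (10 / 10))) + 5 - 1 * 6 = 28181231 / 130321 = 216.24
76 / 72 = 19 / 18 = 1.06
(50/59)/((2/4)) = 100/59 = 1.69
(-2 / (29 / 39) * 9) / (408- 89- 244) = -234 / 725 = -0.32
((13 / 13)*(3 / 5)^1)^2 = 9 / 25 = 0.36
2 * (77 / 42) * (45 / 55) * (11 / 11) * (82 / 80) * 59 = 7257 / 40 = 181.42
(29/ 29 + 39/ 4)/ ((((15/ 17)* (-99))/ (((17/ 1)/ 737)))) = -12427/ 4377780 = -0.00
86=86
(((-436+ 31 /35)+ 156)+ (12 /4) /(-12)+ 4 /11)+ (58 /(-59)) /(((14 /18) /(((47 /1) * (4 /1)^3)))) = -4080.88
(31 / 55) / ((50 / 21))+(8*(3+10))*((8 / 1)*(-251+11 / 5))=-569253749 / 2750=-207001.36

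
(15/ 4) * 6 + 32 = 109/ 2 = 54.50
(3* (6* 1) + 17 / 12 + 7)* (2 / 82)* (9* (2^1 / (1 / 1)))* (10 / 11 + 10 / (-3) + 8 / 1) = 29164 / 451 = 64.67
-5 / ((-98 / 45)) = 225 / 98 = 2.30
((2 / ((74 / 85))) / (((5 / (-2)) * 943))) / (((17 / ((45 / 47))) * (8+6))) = -45 / 11479139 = -0.00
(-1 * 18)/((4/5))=-45/2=-22.50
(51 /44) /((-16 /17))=-1.23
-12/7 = -1.71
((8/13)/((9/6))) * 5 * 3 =80/13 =6.15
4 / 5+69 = 349 / 5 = 69.80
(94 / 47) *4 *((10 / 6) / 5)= 8 / 3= 2.67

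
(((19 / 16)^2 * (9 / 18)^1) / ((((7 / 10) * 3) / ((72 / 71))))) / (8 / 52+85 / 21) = 211185 / 2605984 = 0.08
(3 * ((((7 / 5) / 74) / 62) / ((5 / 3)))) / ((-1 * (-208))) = 63 / 23857600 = 0.00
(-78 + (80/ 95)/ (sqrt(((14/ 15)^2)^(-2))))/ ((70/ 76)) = -660628/ 7875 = -83.89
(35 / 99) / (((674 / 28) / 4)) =1960 / 33363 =0.06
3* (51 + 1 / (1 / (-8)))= 129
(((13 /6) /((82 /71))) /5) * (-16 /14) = -1846 /4305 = -0.43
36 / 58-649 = -18803 / 29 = -648.38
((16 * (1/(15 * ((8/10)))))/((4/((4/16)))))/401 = 0.00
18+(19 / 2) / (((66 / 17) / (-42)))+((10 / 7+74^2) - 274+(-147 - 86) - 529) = 670925 / 154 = 4356.66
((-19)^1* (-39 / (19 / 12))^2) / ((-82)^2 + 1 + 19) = -9126 / 5339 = -1.71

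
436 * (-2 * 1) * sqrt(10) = -872 * sqrt(10) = -2757.51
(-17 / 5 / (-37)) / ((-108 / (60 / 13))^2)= 85 / 506493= 0.00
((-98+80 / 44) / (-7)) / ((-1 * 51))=-1058 / 3927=-0.27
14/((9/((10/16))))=35/36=0.97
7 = 7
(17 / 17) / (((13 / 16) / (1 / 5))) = 16 / 65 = 0.25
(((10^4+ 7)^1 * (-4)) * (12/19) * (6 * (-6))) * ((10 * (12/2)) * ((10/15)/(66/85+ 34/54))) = 1587414412800/61313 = 25890339.94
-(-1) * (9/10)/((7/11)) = 99/70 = 1.41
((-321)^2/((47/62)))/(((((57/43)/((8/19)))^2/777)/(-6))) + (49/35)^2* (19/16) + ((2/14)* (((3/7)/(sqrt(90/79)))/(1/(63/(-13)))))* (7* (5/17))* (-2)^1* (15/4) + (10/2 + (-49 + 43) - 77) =-156642247066664803/2450034800 + 135* sqrt(790)/884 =-63934698.62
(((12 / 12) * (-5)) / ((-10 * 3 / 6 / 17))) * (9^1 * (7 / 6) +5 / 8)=1513 / 8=189.12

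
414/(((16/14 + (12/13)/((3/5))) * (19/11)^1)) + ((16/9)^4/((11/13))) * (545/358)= 107.36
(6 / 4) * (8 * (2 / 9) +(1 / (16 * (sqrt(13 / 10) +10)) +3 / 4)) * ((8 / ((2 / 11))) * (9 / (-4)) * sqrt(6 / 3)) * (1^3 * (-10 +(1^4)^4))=-891 * sqrt(65) / 5264 +4457079 * sqrt(2) / 1316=4788.35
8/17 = 0.47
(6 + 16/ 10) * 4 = 152/ 5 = 30.40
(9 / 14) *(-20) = -90 / 7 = -12.86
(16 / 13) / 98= 8 / 637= 0.01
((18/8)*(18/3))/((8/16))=27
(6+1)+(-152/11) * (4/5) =-223/55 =-4.05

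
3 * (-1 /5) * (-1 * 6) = 18 /5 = 3.60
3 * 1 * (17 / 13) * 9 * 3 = 1377 / 13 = 105.92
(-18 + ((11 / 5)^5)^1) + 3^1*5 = 151676 / 3125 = 48.54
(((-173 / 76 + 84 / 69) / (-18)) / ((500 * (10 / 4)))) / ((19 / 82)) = 25297 / 124545000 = 0.00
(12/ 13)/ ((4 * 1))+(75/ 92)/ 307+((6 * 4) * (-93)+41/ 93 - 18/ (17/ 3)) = -1297126132357/ 580498932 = -2234.50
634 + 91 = 725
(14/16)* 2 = 7/4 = 1.75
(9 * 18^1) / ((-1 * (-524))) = 0.31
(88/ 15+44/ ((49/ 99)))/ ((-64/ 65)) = -226369/ 2352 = -96.25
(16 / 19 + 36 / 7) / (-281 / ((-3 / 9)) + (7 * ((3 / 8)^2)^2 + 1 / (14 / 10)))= 3260416 / 459703955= 0.01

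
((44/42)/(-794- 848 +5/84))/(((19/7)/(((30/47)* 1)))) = -18480/123165239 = -0.00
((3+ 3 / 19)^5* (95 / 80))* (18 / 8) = 109350000 / 130321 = 839.08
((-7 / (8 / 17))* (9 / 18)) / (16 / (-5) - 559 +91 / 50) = 2975 / 224152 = 0.01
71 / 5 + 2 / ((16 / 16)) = 81 / 5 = 16.20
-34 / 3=-11.33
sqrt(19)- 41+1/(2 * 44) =-3607/88+sqrt(19) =-36.63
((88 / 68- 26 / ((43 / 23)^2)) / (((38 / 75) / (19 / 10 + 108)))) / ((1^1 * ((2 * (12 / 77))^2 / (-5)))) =2621863831125 / 38222528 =68594.73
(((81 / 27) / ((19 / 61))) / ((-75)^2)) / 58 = 61 / 2066250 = 0.00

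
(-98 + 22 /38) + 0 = -1851 /19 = -97.42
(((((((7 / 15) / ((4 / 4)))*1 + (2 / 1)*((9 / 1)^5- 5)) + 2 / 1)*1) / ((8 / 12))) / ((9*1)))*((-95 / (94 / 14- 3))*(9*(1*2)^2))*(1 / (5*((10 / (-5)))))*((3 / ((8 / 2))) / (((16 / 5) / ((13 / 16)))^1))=706771443 / 2048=345103.24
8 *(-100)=-800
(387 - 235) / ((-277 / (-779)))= 118408 / 277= 427.47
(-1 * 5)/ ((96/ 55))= -275/ 96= -2.86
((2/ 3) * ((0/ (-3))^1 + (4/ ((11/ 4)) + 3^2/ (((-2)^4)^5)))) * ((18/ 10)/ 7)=10066389/ 40370176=0.25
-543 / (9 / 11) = -1991 / 3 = -663.67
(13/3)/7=13/21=0.62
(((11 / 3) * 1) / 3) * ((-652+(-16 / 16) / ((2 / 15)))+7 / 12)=-86977 / 108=-805.34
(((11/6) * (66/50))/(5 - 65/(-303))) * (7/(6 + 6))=85547/316000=0.27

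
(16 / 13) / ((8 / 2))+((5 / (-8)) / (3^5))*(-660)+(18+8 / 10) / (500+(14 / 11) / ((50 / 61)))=593353741 / 290474262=2.04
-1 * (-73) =73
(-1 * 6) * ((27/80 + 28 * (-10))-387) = 159999/40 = 3999.98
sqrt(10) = 3.16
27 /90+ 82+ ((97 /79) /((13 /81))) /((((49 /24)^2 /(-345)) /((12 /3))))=-60424345979 /24658270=-2450.47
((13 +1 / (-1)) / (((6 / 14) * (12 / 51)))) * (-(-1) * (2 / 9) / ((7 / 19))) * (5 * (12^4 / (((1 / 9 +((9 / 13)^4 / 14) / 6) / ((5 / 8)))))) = 33476416646400 / 819391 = 40855240.84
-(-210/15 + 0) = 14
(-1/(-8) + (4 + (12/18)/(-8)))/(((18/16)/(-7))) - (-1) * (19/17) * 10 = -6413/459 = -13.97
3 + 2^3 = 11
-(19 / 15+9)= -154 / 15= -10.27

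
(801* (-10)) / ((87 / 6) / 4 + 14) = -21360 / 47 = -454.47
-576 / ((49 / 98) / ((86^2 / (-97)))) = 8520192 / 97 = 87837.03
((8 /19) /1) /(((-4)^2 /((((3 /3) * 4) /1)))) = 2 /19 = 0.11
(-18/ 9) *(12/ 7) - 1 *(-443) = 3077/ 7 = 439.57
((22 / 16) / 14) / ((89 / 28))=11 / 356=0.03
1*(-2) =-2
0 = 0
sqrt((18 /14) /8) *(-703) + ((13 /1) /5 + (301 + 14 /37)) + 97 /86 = 23.28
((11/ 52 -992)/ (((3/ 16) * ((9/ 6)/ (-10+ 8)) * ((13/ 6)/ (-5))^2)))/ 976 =38.48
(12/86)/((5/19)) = 114/215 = 0.53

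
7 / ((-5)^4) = 7 / 625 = 0.01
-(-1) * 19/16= 19/16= 1.19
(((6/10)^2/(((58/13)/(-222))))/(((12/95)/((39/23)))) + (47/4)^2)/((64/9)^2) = -442595421/218562560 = -2.03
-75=-75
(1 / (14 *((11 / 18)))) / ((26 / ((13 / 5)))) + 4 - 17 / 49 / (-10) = 2181 / 539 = 4.05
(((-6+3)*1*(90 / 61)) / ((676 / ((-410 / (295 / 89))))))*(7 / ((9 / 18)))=6896610 / 608231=11.34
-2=-2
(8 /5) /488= 1 /305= 0.00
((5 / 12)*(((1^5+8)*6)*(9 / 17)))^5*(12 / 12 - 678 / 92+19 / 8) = -8008707921046875 / 8360118016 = -957965.89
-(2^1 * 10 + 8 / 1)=-28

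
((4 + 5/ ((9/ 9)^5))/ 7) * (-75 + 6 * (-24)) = -1971/ 7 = -281.57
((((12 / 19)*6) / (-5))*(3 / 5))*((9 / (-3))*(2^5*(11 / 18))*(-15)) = -400.17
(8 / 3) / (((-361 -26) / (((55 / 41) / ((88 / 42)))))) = -70 / 15867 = -0.00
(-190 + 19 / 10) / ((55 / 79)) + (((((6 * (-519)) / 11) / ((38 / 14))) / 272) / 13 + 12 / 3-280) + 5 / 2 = -543.71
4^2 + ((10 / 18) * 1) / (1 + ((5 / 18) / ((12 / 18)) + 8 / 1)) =5444 / 339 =16.06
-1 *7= -7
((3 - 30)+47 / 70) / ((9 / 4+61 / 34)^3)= -0.40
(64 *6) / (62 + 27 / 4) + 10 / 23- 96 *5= -2997922 / 6325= -473.98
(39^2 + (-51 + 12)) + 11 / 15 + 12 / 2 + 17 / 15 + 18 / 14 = 156571 / 105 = 1491.15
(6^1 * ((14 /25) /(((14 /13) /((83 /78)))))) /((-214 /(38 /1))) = -0.59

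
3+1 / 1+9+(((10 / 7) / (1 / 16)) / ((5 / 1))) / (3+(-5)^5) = 142035 / 10927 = 13.00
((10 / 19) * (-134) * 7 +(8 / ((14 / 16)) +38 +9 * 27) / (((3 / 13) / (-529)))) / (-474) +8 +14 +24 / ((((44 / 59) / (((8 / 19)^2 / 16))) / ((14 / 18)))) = 18795144139 / 13175778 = 1426.49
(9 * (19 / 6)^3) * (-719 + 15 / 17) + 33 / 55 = -52334017 / 255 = -205231.44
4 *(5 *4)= 80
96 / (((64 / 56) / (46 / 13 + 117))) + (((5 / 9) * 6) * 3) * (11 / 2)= 132343 / 13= 10180.23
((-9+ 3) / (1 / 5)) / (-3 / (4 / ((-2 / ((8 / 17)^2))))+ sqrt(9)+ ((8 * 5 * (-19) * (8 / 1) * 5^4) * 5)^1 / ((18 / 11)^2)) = 311040 / 73567898669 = 0.00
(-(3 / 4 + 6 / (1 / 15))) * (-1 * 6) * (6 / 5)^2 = 19602 / 25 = 784.08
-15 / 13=-1.15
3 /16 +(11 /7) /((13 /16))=3089 /1456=2.12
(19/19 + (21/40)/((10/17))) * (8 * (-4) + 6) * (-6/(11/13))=348.91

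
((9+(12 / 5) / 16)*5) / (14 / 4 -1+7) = 183 / 38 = 4.82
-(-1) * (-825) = -825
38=38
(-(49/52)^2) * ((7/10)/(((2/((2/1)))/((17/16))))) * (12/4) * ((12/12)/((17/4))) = -50421/108160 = -0.47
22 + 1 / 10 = 221 / 10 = 22.10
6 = 6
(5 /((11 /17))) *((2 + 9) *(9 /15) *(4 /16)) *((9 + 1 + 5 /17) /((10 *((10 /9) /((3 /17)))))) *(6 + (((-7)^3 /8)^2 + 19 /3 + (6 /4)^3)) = 3957471 /1024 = 3864.72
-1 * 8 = -8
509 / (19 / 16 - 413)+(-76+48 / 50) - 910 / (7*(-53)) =-644507642 / 8730425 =-73.82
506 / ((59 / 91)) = 46046 / 59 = 780.44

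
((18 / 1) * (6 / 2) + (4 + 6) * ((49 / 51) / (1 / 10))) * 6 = 15308 / 17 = 900.47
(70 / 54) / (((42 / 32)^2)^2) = 327680 / 750141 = 0.44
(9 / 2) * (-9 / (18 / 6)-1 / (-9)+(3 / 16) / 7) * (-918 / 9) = 147135 / 112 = 1313.71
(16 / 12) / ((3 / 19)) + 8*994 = 71644 / 9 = 7960.44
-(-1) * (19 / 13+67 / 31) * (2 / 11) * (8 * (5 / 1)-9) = 2920 / 143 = 20.42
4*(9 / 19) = 36 / 19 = 1.89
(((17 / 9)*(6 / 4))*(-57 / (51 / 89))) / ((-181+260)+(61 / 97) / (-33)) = -1804297 / 505636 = -3.57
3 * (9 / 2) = 27 / 2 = 13.50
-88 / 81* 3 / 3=-88 / 81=-1.09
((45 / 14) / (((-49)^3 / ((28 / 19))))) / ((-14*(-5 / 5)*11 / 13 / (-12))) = 7020 / 172120487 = 0.00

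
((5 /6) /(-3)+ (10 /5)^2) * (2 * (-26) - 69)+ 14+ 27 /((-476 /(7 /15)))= -436.42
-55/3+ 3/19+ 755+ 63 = 45590/57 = 799.82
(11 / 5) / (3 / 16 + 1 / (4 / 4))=176 / 95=1.85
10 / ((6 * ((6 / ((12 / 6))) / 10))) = 50 / 9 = 5.56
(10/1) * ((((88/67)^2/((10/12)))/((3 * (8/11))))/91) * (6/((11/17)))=394944/408499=0.97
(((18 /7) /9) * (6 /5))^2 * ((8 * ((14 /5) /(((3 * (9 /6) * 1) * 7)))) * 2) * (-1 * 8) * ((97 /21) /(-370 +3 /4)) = 3178496 /189979125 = 0.02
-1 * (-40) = 40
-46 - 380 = -426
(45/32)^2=2025/1024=1.98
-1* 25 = -25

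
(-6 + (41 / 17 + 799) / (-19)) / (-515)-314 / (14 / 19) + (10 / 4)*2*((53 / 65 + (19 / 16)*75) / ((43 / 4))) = -384.25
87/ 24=29/ 8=3.62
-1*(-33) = 33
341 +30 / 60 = 683 / 2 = 341.50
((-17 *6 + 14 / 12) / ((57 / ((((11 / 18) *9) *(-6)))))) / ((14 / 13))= 86515 / 1596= 54.21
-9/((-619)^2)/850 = -9/325686850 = -0.00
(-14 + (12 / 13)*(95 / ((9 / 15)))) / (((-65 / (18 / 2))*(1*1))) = -15462 / 845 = -18.30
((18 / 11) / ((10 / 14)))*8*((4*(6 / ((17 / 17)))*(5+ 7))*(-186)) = -53996544 / 55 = -981755.35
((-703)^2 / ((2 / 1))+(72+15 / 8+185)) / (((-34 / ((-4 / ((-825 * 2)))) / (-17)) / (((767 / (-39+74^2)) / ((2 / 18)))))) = 4553465007 / 11961400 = 380.68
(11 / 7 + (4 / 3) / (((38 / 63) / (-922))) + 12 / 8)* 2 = -541319 / 133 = -4070.07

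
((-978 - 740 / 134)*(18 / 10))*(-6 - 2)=4744512 / 335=14162.72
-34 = -34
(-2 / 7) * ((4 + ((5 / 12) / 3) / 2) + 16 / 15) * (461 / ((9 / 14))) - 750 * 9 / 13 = -16548557 / 10530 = -1571.56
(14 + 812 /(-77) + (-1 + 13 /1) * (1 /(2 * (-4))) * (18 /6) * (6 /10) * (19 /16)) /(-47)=-0.01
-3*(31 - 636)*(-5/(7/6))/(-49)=54450/343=158.75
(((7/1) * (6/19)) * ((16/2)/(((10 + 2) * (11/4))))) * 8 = 896/209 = 4.29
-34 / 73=-0.47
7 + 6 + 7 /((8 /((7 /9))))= 13.68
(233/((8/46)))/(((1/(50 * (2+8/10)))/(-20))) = -3751300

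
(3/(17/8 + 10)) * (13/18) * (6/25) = 104/2425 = 0.04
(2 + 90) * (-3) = -276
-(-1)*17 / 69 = 17 / 69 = 0.25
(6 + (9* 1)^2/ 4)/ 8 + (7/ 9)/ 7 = 977/ 288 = 3.39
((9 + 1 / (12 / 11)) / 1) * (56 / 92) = 833 / 138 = 6.04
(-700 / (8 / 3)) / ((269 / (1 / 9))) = -0.11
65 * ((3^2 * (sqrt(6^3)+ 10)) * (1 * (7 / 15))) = 2730+ 1638 * sqrt(6) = 6742.26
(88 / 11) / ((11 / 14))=112 / 11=10.18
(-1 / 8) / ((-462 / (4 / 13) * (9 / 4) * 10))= 1 / 270270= 0.00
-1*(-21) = 21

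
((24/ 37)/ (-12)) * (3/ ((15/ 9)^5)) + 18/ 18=114167/ 115625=0.99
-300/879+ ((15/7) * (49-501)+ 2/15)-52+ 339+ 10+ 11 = -20328878/30765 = -660.78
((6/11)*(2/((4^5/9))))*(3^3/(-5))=-729/14080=-0.05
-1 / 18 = -0.06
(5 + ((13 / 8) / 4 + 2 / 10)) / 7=897 / 1120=0.80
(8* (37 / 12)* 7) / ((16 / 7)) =1813 / 24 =75.54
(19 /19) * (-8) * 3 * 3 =-72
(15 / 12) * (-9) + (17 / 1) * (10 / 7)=365 / 28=13.04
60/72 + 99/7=629/42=14.98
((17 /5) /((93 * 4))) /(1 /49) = 0.45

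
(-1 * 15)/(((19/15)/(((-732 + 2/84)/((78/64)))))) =12297200/1729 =7112.32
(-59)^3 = -205379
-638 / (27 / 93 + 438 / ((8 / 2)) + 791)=-39556 / 55849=-0.71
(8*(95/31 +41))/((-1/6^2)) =-393408/31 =-12690.58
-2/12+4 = 23/6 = 3.83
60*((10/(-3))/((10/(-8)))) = 160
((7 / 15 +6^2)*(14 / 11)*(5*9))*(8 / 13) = 183792 / 143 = 1285.26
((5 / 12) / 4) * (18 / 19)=15 / 152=0.10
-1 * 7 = -7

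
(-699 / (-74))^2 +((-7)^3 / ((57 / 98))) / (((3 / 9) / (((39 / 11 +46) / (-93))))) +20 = 111943971757 / 106437012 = 1051.74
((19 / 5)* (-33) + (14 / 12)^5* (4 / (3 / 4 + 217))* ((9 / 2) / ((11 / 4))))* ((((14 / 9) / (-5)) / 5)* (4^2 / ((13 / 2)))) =19.20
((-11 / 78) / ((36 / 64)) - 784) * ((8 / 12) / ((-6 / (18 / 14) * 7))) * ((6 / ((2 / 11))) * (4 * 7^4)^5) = 5049163107495993639329792 / 117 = 43155240235008492643844.38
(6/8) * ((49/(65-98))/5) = -49/220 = -0.22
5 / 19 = 0.26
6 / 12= 1 / 2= 0.50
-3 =-3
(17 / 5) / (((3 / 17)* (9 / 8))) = 2312 / 135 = 17.13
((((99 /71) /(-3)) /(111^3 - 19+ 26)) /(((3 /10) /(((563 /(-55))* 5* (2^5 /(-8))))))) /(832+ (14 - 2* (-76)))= -5630 /24227023351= -0.00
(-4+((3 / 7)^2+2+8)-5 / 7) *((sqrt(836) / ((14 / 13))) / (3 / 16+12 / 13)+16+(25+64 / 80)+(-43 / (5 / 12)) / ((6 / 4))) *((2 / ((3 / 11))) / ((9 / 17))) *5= -501160 / 49+123194240 *sqrt(209) / 194481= -1070.06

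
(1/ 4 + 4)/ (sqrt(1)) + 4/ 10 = 93/ 20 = 4.65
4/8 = 1/2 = 0.50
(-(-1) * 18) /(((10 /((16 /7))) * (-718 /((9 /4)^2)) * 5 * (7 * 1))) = -729 /879550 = -0.00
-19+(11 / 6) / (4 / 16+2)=-491 / 27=-18.19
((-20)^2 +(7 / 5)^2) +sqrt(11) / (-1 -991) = 10049 / 25 -sqrt(11) / 992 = 401.96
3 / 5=0.60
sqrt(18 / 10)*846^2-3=-3 + 2147148*sqrt(5) / 5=960230.78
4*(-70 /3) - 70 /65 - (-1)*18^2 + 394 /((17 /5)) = 229048 /663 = 345.47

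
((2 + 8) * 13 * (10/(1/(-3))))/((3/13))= -16900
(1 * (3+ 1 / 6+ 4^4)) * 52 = 40430 / 3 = 13476.67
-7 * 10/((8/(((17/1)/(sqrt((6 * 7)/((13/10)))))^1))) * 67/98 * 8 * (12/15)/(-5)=2278 * sqrt(1365)/3675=22.90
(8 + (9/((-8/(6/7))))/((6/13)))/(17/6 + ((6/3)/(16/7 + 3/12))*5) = 70503/80836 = 0.87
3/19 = 0.16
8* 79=632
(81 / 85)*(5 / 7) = 81 / 119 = 0.68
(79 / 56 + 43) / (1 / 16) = 710.57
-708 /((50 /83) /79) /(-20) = 1160589 /250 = 4642.36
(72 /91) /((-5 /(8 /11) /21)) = -1728 /715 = -2.42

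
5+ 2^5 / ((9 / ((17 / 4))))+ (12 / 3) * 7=433 / 9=48.11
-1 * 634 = -634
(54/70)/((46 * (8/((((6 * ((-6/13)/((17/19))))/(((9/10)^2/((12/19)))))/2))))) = -90/35581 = -0.00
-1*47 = -47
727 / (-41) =-727 / 41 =-17.73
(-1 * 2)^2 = 4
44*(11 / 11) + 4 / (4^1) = 45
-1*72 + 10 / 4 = -139 / 2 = -69.50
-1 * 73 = -73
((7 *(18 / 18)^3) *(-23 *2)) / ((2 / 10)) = -1610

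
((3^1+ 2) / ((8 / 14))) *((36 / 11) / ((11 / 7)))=2205 / 121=18.22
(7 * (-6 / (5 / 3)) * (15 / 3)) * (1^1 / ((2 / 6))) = -378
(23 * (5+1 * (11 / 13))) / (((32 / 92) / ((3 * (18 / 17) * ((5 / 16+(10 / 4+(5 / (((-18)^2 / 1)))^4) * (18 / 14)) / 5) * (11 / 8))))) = 95487949432843 / 80178149376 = 1190.95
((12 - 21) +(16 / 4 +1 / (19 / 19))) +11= 7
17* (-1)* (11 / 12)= -187 / 12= -15.58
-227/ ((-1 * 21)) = 227/ 21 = 10.81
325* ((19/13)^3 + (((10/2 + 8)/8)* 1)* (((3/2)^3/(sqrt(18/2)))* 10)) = 37618325/5408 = 6956.05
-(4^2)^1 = -16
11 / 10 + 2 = 31 / 10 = 3.10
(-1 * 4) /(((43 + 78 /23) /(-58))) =5336 /1067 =5.00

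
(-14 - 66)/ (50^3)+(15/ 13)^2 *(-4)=-2812838/ 528125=-5.33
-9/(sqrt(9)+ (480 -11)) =-9/472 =-0.02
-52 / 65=-4 / 5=-0.80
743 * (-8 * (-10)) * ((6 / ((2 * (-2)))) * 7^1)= -624120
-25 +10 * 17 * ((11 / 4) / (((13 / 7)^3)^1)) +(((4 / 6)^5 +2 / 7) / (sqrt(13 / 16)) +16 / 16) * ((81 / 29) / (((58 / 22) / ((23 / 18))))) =359260 * sqrt(13) / 2066337 +91165812 / 1847677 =49.97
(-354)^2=125316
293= 293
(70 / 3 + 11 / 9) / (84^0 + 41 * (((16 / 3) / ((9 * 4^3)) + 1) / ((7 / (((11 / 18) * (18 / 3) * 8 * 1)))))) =13923 / 98885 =0.14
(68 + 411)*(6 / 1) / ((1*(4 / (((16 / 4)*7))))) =20118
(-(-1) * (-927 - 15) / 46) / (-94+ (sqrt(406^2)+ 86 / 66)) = -15543 / 237797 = -0.07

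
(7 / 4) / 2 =7 / 8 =0.88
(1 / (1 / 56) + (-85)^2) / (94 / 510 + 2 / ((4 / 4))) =1856655 / 557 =3333.31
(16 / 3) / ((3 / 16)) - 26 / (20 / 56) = -1996 / 45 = -44.36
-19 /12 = -1.58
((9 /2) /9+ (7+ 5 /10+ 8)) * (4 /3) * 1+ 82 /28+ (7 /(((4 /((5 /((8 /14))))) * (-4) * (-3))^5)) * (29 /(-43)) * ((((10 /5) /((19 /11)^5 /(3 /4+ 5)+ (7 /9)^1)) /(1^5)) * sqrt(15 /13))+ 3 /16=24.45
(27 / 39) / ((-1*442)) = -9 / 5746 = -0.00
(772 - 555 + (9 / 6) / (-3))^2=46872.25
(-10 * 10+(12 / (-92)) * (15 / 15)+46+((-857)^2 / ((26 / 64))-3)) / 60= 270268691 / 8970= 30130.29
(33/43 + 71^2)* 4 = 867184/43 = 20167.07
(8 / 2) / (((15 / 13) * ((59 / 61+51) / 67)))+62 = 1580312 / 23775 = 66.47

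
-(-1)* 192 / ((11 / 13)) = 2496 / 11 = 226.91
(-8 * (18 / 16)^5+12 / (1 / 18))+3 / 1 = 837975 / 4096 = 204.58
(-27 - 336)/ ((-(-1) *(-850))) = 363/ 850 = 0.43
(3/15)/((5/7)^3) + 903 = 564718/625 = 903.55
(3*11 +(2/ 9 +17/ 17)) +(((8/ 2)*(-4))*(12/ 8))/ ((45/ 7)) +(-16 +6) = 20.49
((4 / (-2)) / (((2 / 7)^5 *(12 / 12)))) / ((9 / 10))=-84035 / 72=-1167.15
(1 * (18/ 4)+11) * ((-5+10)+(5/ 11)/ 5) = 868/ 11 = 78.91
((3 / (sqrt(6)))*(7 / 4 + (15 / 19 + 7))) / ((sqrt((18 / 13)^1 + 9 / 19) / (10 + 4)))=5075*sqrt(8398) / 3876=119.99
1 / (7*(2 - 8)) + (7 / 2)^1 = 73 / 21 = 3.48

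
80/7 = 11.43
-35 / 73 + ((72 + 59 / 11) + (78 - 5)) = 120357 / 803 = 149.88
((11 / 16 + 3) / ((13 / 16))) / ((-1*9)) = -59 / 117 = -0.50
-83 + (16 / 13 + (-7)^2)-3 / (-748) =-318609 / 9724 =-32.77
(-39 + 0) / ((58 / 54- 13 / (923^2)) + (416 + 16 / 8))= -69006249 / 741505868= -0.09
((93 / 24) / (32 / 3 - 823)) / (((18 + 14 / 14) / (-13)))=1209 / 370424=0.00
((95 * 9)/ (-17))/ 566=-855/ 9622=-0.09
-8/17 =-0.47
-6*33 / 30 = -33 / 5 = -6.60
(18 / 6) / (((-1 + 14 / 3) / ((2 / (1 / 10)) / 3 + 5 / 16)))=1005 / 176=5.71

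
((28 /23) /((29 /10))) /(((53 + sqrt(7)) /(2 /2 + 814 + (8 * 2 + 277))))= 8221360 /934467 - 155120 * sqrt(7) /934467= 8.36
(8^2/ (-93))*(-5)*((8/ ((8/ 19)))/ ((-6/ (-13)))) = 39520/ 279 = 141.65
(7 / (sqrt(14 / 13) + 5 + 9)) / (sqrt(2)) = -sqrt(91) / 362 + 91 * sqrt(2) / 362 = 0.33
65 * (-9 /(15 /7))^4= 2528253 /125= 20226.02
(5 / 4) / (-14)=-5 / 56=-0.09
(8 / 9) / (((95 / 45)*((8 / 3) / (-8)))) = -1.26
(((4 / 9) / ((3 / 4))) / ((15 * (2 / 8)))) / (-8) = -8 / 405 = -0.02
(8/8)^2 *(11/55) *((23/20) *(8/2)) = 23/25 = 0.92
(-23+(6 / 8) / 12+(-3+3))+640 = 9873 / 16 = 617.06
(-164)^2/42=13448/21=640.38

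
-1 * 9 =-9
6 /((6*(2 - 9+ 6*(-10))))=-1 /67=-0.01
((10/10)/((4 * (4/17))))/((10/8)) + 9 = 197/20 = 9.85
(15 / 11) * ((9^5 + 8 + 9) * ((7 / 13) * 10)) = 62019300 / 143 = 433701.40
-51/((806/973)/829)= -41137467/806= -51039.04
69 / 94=0.73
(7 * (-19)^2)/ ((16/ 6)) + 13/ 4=7607/ 8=950.88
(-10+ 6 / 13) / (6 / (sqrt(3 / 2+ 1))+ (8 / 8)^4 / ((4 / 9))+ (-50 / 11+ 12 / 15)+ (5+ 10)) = -81048880 / 105688453+ 7201920*sqrt(10) / 105688453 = -0.55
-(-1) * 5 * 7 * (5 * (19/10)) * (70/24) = 969.79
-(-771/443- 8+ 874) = -382867/443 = -864.26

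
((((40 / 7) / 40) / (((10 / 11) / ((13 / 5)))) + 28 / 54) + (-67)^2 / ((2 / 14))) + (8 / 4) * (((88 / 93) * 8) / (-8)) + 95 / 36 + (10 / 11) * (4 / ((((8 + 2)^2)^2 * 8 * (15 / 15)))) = 4050577571399 / 128898000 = 31424.67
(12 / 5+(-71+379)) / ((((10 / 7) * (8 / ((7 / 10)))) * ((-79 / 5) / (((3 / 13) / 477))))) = -4753 / 8164650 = -0.00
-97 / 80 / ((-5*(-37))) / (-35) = 0.00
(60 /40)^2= 9 /4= 2.25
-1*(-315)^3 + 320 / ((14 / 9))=218792565 / 7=31256080.71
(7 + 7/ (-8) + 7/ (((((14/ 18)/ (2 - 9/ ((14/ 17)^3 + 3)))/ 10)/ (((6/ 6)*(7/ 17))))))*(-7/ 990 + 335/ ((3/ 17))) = -60254933342443/ 2353911120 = -25597.79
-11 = -11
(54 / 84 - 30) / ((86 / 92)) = -9453 / 301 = -31.41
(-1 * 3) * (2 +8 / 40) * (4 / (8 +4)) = -11 / 5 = -2.20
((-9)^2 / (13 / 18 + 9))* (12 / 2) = 8748 / 175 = 49.99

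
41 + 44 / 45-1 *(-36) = 3509 / 45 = 77.98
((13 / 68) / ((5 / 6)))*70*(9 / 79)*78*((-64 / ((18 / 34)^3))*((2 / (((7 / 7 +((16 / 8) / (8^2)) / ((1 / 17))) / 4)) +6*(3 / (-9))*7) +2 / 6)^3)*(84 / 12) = 11948402980628608 / 46091997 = 259229448.89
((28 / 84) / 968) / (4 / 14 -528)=-7 / 10727376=-0.00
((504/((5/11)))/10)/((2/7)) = 9702/25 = 388.08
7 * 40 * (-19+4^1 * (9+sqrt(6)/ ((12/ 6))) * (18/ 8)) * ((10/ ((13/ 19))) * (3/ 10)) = 71820 * sqrt(6)/ 13+989520/ 13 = 89649.41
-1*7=-7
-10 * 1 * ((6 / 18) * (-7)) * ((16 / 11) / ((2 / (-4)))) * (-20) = 44800 / 33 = 1357.58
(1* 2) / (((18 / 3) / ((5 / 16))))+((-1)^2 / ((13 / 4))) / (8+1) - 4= -3.86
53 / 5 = 10.60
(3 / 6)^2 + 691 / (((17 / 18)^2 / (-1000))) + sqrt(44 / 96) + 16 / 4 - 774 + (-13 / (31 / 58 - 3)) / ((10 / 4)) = -49303286609 / 63580 + sqrt(66) / 12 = -775452.09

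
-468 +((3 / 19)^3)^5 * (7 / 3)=-7104767449981372123149 / 15181127029874798299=-468.00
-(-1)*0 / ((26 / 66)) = 0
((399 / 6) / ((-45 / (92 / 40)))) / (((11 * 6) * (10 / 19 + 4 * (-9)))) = 58121 / 40035600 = 0.00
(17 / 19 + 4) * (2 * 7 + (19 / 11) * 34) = 355.98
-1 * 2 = -2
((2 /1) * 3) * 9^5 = 354294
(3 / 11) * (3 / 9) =1 / 11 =0.09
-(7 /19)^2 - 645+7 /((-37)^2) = -318829359 /494209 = -645.13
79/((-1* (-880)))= 79/880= 0.09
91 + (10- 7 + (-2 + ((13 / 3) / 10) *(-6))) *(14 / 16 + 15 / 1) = 328 / 5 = 65.60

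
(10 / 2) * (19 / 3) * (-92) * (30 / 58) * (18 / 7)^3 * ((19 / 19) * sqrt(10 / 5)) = -254858400 * sqrt(2) / 9947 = -36234.46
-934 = -934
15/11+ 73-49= 279/11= 25.36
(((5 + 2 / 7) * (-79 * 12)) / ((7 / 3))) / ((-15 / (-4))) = -140304 / 245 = -572.67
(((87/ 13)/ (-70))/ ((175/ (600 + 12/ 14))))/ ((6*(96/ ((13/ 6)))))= -20329/ 16464000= -0.00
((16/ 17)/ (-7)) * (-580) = 9280/ 119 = 77.98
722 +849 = 1571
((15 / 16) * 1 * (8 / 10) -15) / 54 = -19 / 72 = -0.26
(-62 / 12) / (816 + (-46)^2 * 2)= -31 / 30288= -0.00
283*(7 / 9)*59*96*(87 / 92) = 27115928 / 23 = 1178953.39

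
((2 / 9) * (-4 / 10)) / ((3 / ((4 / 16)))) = -1 / 135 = -0.01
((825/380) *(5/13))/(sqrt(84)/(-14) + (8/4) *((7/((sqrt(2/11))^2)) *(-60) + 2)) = -6664350/36840590683 + 825 *sqrt(21)/147362362732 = -0.00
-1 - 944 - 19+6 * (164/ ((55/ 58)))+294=20222/ 55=367.67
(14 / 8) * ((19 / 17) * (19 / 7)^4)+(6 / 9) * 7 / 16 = 14897411 / 139944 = 106.45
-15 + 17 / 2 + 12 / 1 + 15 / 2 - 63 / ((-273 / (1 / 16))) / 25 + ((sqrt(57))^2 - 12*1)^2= 2038.00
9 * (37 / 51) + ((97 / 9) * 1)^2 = 168944 / 1377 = 122.69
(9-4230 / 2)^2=4435236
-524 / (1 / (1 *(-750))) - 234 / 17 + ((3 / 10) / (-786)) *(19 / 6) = 105021641197 / 267240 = 392986.23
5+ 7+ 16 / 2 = 20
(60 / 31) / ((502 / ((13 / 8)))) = 195 / 31124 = 0.01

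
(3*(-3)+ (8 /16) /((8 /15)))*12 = -387 /4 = -96.75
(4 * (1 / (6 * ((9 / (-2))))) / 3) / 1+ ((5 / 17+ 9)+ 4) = 18238 / 1377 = 13.24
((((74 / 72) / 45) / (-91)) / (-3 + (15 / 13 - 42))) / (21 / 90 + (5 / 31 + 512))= 1147 / 102672507420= 0.00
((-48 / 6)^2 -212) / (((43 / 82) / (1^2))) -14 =-12738 / 43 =-296.23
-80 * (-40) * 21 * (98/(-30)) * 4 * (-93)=81661440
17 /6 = 2.83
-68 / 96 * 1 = -17 / 24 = -0.71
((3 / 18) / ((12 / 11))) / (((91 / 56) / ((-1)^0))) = 0.09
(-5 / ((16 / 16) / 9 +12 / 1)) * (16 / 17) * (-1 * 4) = 1.55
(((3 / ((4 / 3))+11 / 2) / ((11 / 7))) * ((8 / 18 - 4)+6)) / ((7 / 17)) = 527 / 18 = 29.28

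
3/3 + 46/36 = 41/18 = 2.28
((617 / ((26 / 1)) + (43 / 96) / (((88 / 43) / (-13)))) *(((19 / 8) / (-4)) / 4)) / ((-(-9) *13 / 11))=-43580813 / 149520384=-0.29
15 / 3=5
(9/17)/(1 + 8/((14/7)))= 9/85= 0.11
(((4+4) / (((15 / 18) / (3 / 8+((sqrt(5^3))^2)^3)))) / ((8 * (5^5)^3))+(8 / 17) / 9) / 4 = 4889984376377 / 373535156250000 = 0.01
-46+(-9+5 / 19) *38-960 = -1338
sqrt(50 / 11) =5 * sqrt(22) / 11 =2.13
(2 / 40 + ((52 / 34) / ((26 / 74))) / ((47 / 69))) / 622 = 102919 / 9939560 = 0.01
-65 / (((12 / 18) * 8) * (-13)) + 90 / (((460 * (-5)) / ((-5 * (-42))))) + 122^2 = 5474633 / 368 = 14876.72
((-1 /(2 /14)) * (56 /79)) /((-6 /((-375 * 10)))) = -245000 /79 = -3101.27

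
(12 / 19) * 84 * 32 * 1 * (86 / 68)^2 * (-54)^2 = 43478539776 / 5491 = 7918146.02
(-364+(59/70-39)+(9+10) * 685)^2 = 779510644201/4900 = 159083804.94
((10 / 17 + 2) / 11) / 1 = 0.24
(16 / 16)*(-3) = -3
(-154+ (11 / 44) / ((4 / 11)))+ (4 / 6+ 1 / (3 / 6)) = -7231 / 48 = -150.65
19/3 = 6.33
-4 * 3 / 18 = -2 / 3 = -0.67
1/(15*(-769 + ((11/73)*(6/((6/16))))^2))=-5329/61005375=-0.00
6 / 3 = 2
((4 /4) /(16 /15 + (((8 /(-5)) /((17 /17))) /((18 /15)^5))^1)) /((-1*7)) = -4860 /14413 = -0.34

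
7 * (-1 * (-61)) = 427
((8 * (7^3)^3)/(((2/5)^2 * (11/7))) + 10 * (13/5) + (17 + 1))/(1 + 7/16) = 893202398.99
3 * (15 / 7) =45 / 7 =6.43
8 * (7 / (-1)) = -56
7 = 7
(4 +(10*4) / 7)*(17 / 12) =289 / 21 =13.76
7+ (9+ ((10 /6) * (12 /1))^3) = 8016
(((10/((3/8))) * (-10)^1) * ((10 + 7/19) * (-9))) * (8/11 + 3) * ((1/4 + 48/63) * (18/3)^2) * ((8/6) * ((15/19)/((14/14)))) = 3556588.12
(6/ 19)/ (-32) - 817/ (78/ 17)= -2111245/ 11856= -178.07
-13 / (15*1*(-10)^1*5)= 13 / 750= 0.02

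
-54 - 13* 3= -93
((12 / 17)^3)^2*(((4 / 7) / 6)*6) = 11943936 / 168962983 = 0.07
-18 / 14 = -9 / 7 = -1.29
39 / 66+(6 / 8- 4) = -117 / 44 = -2.66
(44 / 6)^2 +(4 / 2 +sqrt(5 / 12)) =sqrt(15) / 6 +502 / 9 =56.42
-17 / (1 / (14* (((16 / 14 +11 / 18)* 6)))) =-7514 / 3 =-2504.67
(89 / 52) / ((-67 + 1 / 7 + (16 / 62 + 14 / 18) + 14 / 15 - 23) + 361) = 869085 / 138680828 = 0.01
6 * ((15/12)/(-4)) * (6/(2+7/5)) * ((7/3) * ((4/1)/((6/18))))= -1575/17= -92.65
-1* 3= -3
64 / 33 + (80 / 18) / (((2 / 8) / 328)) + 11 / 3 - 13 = 576548 / 99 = 5823.72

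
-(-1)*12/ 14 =6/ 7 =0.86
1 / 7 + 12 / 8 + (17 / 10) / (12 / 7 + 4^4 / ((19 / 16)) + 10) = 3492277 / 2116100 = 1.65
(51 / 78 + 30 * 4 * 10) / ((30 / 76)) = 3041.66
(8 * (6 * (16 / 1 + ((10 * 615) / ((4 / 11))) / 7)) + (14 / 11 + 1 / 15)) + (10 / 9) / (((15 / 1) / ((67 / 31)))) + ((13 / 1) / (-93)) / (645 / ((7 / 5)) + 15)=556763867971 / 4769226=116740.93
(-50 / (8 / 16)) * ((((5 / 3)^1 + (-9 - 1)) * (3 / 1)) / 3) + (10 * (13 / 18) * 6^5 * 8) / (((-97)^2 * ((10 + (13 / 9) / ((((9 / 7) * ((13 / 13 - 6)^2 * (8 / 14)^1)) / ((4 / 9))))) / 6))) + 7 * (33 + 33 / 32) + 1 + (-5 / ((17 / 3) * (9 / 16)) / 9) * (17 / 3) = 4906810120019585 / 4460271565536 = 1100.11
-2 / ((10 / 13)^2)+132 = 6431 / 50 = 128.62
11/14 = 0.79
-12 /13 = -0.92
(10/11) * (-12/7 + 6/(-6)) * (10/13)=-1900/1001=-1.90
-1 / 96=-0.01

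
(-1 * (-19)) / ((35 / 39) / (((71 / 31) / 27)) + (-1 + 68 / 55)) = 964535 / 549074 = 1.76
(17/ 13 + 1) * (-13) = -30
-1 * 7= -7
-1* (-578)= 578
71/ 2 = 35.50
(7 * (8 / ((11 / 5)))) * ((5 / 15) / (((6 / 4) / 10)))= 5600 / 99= 56.57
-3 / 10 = -0.30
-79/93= -0.85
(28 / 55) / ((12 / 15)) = 7 / 11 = 0.64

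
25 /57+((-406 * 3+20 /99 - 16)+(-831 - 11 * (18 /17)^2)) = -1128908224 /543609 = -2076.69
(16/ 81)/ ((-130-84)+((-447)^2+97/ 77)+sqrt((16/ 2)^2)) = 0.00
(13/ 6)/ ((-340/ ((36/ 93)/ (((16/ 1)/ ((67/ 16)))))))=-871/ 1349120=-0.00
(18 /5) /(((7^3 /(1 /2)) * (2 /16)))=72 /1715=0.04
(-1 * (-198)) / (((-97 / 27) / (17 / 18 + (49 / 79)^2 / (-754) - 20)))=239694313320 / 228227129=1050.24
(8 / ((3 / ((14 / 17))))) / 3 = 0.73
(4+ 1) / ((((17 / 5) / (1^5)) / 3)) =75 / 17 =4.41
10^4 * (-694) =-6940000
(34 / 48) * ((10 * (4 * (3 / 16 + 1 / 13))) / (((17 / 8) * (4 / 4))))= 275 / 78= 3.53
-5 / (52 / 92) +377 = 4786 / 13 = 368.15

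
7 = 7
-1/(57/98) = -1.72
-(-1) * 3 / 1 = 3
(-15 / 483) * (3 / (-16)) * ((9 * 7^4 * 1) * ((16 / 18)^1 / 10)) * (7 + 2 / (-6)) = 1715 / 23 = 74.57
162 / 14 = 81 / 7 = 11.57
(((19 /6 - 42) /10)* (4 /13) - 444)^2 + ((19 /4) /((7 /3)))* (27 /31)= 6541737889567 /33005700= 198200.25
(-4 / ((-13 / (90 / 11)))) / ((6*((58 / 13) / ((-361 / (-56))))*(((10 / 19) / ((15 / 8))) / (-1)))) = -308655 / 142912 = -2.16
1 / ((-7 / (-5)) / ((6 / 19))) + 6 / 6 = 163 / 133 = 1.23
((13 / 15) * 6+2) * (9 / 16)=81 / 20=4.05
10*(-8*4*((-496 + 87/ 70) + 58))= 978336/ 7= 139762.29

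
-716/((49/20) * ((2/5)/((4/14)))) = -71600/343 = -208.75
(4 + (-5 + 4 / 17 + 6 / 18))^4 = 234256 / 6765201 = 0.03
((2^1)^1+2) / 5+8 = 44 / 5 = 8.80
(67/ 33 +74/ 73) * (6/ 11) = 14666/ 8833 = 1.66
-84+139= 55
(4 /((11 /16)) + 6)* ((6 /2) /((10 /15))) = 585 /11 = 53.18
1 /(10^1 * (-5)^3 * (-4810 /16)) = 4 /1503125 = 0.00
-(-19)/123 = 19/123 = 0.15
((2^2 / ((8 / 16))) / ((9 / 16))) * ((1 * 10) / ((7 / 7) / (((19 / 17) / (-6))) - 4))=-12160 / 801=-15.18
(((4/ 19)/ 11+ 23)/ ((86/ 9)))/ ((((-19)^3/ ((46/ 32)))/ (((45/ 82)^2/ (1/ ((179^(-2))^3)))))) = -2016650925/ 436286137025004139738167424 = -0.00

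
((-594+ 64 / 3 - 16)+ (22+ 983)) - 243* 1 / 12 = 396.08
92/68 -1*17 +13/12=-2971/204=-14.56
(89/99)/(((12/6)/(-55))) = -445/18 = -24.72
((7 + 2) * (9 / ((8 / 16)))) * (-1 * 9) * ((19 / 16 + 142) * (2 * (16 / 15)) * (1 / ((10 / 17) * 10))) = -9464121 / 125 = -75712.97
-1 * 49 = -49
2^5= 32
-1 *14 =-14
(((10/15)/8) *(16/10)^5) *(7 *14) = 802816/9375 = 85.63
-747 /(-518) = 747 /518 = 1.44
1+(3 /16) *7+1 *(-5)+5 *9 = 677 /16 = 42.31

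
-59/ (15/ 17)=-1003/ 15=-66.87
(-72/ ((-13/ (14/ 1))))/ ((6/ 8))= 1344/ 13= 103.38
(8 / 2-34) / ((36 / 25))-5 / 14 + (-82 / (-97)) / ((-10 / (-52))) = -16.79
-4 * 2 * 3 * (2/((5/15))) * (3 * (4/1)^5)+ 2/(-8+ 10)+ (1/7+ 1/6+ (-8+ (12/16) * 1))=-37159411/84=-442373.94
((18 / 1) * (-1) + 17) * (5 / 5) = -1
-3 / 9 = -1 / 3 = -0.33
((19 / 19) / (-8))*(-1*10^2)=25 / 2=12.50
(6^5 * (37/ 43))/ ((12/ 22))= 527472/ 43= 12266.79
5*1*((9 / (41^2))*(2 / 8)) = 45 / 6724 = 0.01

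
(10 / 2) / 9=0.56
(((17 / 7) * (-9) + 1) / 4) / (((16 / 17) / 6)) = -3723 / 112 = -33.24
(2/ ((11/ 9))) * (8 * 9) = 1296/ 11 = 117.82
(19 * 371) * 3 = 21147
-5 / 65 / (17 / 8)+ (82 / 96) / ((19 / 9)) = 24751 / 67184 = 0.37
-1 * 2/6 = -1/3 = -0.33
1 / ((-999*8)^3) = -1 / 510465535488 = -0.00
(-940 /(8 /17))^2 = 15960025 /4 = 3990006.25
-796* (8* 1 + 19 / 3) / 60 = -8557 / 45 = -190.16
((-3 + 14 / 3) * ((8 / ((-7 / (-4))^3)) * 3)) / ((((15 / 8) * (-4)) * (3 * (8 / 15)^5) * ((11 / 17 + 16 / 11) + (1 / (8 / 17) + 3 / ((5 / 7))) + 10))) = -78890625 / 189104132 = -0.42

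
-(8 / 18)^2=-16 / 81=-0.20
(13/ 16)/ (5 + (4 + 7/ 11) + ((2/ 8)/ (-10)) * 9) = 715/ 8282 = 0.09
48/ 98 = 24/ 49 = 0.49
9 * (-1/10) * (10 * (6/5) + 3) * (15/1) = -202.50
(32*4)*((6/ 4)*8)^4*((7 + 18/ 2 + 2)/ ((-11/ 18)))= -859963392/ 11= -78178490.18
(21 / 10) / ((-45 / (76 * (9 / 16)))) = -399 / 200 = -2.00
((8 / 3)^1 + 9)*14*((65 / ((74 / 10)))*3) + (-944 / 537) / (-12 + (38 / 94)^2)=2236096691702 / 519514743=4304.20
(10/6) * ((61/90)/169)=61/9126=0.01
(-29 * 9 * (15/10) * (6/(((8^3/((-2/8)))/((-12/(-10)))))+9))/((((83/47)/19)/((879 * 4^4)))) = -14155163541531/1660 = -8527206952.73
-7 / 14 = -1 / 2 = -0.50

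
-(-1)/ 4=0.25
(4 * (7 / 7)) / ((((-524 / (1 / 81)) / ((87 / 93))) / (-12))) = 116 / 109647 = 0.00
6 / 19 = 0.32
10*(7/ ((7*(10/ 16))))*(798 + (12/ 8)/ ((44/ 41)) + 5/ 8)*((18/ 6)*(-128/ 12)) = -4505728/ 11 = -409611.64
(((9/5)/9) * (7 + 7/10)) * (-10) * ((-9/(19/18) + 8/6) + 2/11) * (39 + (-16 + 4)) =2915.24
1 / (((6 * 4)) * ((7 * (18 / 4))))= 1 / 756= 0.00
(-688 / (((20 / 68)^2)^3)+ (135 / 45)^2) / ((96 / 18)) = -49819520541 / 250000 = -199278.08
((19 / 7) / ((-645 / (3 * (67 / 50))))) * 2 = -1273 / 37625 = -0.03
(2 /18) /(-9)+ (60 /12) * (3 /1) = 1214 /81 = 14.99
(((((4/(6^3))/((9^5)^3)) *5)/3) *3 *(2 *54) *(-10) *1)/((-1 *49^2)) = 0.00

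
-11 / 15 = -0.73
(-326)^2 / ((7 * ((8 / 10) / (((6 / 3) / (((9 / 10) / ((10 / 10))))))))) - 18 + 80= 2660806 / 63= 42235.02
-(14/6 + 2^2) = -19/3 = -6.33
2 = 2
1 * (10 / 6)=5 / 3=1.67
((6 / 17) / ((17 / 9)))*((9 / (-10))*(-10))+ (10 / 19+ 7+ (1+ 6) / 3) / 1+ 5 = 272485 / 16473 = 16.54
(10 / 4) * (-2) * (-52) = 260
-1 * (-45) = 45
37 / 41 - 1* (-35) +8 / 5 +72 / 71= 560608 / 14555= 38.52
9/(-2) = -9/2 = -4.50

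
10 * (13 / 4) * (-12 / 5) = -78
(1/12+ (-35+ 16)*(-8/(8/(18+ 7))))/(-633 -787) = -5701/17040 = -0.33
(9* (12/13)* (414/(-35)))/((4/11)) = -122958/455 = -270.24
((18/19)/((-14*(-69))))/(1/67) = 201/3059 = 0.07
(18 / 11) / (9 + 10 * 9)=2 / 121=0.02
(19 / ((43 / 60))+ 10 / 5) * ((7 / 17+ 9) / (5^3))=39232 / 18275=2.15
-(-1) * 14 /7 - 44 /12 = -5 /3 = -1.67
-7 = -7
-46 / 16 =-23 / 8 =-2.88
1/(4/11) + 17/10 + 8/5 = 121/20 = 6.05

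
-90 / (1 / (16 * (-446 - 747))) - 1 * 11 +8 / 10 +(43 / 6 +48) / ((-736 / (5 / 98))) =3717281933357 / 2163840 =1717909.80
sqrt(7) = 2.65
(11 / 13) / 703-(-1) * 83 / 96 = 759593 / 877344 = 0.87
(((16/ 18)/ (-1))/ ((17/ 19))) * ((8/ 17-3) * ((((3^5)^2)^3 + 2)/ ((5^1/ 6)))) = 2691408878741277872/ 4335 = 620855566030283.25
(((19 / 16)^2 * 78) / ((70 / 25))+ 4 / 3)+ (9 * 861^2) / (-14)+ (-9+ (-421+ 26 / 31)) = -79486920017 / 166656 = -476952.05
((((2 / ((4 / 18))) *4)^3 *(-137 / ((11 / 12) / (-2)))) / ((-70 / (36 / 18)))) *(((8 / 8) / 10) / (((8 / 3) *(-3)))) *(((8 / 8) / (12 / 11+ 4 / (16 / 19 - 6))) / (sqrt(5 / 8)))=19975.08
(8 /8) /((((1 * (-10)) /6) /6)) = -18 /5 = -3.60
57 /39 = 19 /13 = 1.46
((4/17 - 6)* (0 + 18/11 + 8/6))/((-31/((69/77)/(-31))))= -31556/1976777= -0.02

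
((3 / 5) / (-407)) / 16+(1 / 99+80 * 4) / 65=1442677 / 293040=4.92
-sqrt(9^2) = -9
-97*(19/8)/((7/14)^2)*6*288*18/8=-3582792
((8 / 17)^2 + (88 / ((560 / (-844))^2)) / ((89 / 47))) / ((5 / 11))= 73325685103 / 315082250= 232.72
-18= -18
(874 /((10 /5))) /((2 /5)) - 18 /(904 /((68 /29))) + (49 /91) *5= 93308597 /85202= 1095.15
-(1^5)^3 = -1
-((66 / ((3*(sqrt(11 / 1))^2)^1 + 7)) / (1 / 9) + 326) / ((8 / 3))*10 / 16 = -20451 / 256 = -79.89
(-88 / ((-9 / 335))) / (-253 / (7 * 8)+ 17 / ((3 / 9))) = 1650880 / 23427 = 70.47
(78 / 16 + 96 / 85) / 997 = 4083 / 677960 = 0.01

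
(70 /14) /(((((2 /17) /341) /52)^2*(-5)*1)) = -22717121284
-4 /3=-1.33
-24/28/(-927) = 2/2163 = 0.00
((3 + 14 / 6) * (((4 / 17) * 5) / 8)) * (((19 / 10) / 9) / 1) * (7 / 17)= 532 / 7803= 0.07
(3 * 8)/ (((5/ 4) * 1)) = 96/ 5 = 19.20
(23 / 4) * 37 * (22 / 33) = 851 / 6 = 141.83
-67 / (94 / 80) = -2680 / 47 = -57.02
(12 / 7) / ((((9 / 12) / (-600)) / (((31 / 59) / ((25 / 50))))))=-595200 / 413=-1441.16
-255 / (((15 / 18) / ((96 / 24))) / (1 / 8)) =-153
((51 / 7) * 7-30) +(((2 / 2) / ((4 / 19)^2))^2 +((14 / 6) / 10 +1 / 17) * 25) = 7015907 / 13056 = 537.37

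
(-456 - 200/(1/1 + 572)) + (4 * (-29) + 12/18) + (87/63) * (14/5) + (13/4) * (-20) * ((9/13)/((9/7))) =-575689/955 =-602.82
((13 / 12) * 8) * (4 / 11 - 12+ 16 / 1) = 416 / 11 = 37.82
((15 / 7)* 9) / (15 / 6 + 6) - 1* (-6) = 984 / 119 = 8.27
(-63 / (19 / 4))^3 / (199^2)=-16003008 / 271623259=-0.06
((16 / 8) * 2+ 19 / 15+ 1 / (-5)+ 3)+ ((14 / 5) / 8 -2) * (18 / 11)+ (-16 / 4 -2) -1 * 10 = -319 / 30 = -10.63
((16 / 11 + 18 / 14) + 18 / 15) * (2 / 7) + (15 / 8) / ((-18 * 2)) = 277789 / 258720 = 1.07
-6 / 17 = -0.35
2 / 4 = 1 / 2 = 0.50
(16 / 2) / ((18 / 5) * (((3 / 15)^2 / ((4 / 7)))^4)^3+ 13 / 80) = 20000000000000000000000000 / 406250000000124571584809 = 49.23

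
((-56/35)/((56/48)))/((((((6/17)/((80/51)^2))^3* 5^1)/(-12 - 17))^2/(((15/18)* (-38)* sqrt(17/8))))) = 2745171296911360000000000* sqrt(34)/65459721496758687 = 244531467.74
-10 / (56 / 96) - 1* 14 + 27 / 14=-29.21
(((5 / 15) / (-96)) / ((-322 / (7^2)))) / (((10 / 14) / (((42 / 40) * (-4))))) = -343 / 110400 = -0.00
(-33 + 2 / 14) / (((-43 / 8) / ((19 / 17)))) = 34960 / 5117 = 6.83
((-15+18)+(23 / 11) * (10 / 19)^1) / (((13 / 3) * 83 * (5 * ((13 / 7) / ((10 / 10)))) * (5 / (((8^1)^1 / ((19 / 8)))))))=0.00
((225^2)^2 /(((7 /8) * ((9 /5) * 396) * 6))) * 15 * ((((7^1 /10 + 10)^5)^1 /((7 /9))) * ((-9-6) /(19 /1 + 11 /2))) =-479278224225140625 /422576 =-1134182310933.75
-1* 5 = -5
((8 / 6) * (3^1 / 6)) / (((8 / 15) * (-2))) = -5 / 8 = -0.62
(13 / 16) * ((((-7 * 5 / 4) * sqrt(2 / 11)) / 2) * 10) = -2275 * sqrt(22) / 704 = -15.16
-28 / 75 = -0.37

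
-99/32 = -3.09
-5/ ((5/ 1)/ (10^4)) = -10000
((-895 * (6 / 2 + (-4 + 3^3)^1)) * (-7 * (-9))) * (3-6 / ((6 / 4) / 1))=1466010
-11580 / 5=-2316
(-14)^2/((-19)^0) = 196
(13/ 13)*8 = 8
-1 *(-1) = 1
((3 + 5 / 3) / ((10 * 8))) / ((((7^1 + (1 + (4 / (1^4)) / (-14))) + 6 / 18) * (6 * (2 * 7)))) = 7 / 81120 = 0.00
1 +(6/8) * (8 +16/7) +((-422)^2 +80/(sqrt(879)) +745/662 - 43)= 80 * sqrt(879)/879 +825087591/4634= 178053.54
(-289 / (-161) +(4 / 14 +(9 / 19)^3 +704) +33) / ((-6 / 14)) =-272094499 / 157757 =-1724.77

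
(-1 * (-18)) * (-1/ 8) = -9/ 4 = -2.25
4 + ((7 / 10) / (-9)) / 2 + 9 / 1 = 2333 / 180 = 12.96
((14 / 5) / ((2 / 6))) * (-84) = -3528 / 5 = -705.60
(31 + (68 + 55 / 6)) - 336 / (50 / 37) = -21071 / 150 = -140.47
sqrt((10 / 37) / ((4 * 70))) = sqrt(259) / 518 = 0.03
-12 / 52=-3 / 13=-0.23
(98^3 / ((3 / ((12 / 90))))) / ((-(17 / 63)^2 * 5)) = -830131344 / 7225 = -114897.07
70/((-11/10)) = -700/11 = -63.64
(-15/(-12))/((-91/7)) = -5/52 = -0.10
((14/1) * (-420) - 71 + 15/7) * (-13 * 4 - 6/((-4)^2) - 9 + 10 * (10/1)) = -6433689/28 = -229774.61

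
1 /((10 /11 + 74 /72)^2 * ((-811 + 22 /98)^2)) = 23532201 /58031547208336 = 0.00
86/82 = 43/41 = 1.05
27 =27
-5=-5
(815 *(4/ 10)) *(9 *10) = 29340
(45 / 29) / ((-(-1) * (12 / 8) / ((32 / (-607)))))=-960 / 17603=-0.05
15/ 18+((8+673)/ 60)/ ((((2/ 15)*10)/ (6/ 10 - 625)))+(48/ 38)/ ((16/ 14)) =-60571237/ 11400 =-5313.27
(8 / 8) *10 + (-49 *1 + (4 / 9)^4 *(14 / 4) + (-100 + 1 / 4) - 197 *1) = -335.61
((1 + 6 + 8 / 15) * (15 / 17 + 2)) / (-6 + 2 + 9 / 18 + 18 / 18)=-11074 / 1275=-8.69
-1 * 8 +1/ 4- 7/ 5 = -183/ 20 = -9.15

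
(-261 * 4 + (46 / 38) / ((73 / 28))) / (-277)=1447384 / 384199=3.77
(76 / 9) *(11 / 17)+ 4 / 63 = 5920 / 1071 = 5.53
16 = 16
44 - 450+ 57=-349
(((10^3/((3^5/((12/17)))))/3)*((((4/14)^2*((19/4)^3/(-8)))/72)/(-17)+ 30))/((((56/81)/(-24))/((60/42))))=-143946686875/99920016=-1440.62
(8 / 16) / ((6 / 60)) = 5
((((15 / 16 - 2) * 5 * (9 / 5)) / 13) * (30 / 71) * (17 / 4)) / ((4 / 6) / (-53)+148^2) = -6203385 / 102866031424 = -0.00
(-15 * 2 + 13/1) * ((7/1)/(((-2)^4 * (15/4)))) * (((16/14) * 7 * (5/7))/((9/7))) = -238/27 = -8.81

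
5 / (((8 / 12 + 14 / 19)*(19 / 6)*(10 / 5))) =9 / 16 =0.56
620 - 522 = 98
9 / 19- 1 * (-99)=1890 / 19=99.47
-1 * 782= -782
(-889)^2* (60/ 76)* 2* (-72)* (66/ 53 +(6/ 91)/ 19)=-27906586767360/ 248729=-112196755.37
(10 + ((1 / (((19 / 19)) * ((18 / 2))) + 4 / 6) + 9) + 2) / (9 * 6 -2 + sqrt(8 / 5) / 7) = 312130 / 745281 -343 * sqrt(10) / 745281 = 0.42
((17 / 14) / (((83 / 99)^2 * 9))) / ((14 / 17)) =314721 / 1350244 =0.23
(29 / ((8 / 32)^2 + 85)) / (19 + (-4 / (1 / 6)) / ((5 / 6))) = -2320 / 66689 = -0.03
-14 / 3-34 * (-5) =496 / 3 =165.33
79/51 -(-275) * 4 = 56179/51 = 1101.55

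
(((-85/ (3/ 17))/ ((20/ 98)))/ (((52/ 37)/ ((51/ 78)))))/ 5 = -8907269/ 40560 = -219.61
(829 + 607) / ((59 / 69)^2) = 6836796 / 3481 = 1964.03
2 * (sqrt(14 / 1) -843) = -1678.52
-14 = -14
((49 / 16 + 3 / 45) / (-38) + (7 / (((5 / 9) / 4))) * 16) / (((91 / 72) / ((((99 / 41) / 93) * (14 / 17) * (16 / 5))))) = 5824064664 / 133423225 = 43.65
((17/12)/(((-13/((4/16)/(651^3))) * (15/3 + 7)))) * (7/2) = -17/590256471168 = -0.00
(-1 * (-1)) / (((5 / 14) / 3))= 42 / 5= 8.40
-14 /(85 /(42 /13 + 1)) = -154 /221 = -0.70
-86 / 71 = -1.21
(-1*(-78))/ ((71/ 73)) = 5694/ 71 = 80.20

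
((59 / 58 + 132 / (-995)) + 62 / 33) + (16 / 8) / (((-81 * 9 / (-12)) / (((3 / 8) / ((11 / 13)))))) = 142841429 / 51419610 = 2.78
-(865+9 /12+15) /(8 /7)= -24661 /32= -770.66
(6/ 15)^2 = 4/ 25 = 0.16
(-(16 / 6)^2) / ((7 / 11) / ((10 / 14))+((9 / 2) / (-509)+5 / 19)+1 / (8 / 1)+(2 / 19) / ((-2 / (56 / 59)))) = -16067786240 / 2757241287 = -5.83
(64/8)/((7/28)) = 32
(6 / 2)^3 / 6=9 / 2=4.50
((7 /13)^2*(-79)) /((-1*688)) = 3871 /116272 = 0.03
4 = 4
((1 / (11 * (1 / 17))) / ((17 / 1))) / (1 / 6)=6 / 11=0.55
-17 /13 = -1.31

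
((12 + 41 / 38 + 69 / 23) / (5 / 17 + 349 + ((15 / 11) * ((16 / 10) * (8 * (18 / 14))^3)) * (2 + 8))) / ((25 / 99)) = 3879824949 / 1467993118300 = 0.00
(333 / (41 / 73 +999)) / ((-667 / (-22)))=267399 / 24334828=0.01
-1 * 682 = -682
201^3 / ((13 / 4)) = 32482404 / 13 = 2498646.46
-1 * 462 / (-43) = 462 / 43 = 10.74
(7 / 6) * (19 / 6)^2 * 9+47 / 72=1907 / 18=105.94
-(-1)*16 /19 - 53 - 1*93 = -2758 /19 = -145.16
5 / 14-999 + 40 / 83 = -1159863 / 1162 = -998.16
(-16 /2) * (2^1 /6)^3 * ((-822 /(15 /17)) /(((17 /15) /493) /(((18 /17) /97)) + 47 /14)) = 3782296 /48887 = 77.37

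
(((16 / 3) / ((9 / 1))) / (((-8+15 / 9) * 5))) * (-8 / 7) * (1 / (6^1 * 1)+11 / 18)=128 / 7695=0.02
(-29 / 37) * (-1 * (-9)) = -261 / 37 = -7.05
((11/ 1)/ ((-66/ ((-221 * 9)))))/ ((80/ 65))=8619/ 32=269.34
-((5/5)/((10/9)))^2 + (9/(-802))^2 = -3255714/4020025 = -0.81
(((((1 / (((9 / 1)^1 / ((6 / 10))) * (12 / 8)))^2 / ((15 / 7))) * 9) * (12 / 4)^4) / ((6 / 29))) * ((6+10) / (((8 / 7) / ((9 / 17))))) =51156 / 2125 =24.07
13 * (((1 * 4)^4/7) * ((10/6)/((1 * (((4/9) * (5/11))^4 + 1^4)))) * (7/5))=106562117376/96219601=1107.49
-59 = -59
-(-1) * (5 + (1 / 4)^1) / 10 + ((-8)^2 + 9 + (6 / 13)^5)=1092283753 / 14851720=73.55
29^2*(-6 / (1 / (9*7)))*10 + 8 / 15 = -47684692 / 15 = -3178979.47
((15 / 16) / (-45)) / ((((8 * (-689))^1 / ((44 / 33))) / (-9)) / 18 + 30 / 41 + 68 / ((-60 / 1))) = -1845 / 2224352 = -0.00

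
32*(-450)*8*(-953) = 109785600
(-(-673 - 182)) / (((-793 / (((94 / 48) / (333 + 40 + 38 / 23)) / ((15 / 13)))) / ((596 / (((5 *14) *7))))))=-3060311 / 515124260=-0.01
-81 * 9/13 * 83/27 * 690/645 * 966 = -99581076/559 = -178141.46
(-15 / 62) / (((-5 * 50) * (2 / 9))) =27 / 6200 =0.00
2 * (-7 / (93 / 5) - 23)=-4348 / 93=-46.75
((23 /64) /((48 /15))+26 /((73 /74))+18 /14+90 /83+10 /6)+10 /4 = 4300336165 /130292736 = 33.01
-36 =-36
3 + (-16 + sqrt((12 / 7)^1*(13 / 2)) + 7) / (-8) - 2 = 17 / 8 - sqrt(546) / 56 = 1.71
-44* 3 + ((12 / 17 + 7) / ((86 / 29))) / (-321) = -61951663 / 469302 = -132.01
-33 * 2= -66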